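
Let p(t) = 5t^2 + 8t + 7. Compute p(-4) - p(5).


p(-4) = 55
p(5) = 172
p(-4) - p(5) = 55 - 172 = -117


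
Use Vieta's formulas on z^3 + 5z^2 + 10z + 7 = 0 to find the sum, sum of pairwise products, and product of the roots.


Monic cubic z^3+bz^2+cz+d=0: sum=-b, pairwise sum=c, product=-d.
b=5, c=10, d=7
r1+r2+r3 = -5
r1r2+r1r3+r2r3 = 10
r1r2r3 = -7


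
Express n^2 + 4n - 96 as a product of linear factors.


Roots satisfy r1 + r2 = -b/a = -4 and r1*r2 = c/a = -96.
So r1 = 8, r2 = -12.
n^2 + 4n - 96 = (n - r1)(n - r2) = (n - 8)(n + 12)


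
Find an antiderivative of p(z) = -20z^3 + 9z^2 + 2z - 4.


Reverse power rule on each term:
  ∫ -20z^3 dz = -5z^4
  ∫ 9z^2 dz = 3z^3
  ∫ 2z dz = z^2
  ∫ -4 dz = -4z
F(z) = -5z^4 + 3z^3 + z^2 - 4z + C


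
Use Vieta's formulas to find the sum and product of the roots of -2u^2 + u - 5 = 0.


For au^2+bu+c=0: sum = -b/a, product = c/a.
a=-2, b=1, c=-5
Sum = -(1)/-2 = 1/2
Product = (-5)/-2 = 5/2


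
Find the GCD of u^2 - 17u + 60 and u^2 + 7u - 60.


Factor each:
  u^2 - 17u + 60 = (u - 5)(u - 12)
  u^2 + 7u - 60 = (u - 5)(u + 12)
Common monic factor: u - 5


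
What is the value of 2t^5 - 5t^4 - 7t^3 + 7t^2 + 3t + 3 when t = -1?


Using direct substitution:
  2 * (-1)^5 = -2
  -5 * (-1)^4 = -5
  -7 * (-1)^3 = 7
  7 * (-1)^2 = 7
  3 * (-1)^1 = -3
  constant: 3
Sum = -2 - 5 + 7 + 7 - 3 + 3 = 7


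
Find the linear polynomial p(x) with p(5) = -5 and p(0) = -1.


p(x) = mx + b. Using p(5)=-5, p(0)=-1:
m = (-5 + 1)/(5) = -4/5 = -4/5
b = -5 - m*(5) = -5 + 4 = -1
p(x) = -(4/5)x - 1


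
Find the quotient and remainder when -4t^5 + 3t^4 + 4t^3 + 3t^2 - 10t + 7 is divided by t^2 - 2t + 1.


(-4t^5 + 3t^4 + 4t^3 + 3t^2 - 10t + 7) / (t^2 - 2t + 1)
Step 1: -4t^3 * (t^2 - 2t + 1) = -4t^5 + 8t^4 - 4t^3; subtract.
Step 2: -5t^2 * (t^2 - 2t + 1) = -5t^4 + 10t^3 - 5t^2; subtract.
Step 3: -2t * (t^2 - 2t + 1) = -2t^3 + 4t^2 - 2t; subtract.
Step 4: 4 * (t^2 - 2t + 1) = 4t^2 - 8t + 4; subtract.
Quotient: -4t^3 - 5t^2 - 2t + 4, Remainder: 3


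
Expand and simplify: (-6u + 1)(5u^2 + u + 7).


Distribute each term of the first polynomial:
  (-6u)(5u^2 + u + 7) = -30u^3 - 6u^2 - 42u
  (1)(5u^2 + u + 7) = 5u^2 + u + 7
Sum: -30u^3 - u^2 - 41u + 7


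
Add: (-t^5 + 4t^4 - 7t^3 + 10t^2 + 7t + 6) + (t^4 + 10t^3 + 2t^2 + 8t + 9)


Align terms by degree and add:
  -t^5 + 4t^4 - 7t^3 + 10t^2 + 7t + 6
+ t^4 + 10t^3 + 2t^2 + 8t + 9
= -t^5 + 5t^4 + 3t^3 + 12t^2 + 15t + 15


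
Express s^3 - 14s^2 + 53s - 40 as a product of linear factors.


Try integer roots (divisors of -40). s=1: p(1)=0.
Divide out (s - 1): quotient is s^2 - 13s + 40.
Factor the quadratic: (s - 5)(s - 8)
Result: (s - 1)(s - 5)(s - 8)


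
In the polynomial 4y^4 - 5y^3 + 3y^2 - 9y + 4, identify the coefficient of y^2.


Read off the coefficient of y^2: 3


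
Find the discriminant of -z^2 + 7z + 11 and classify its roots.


D = b^2 - 4ac = (7)^2 - 4(-1)(11) = 49 + 44 = 93
Since D > 0: two distinct irrational roots


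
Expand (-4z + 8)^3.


Expand (-4z + 8)^3 by repeated multiplication:
  (-4z + 8)^2 = 16z^2 - 64z + 64
= -64z^3 + 384z^2 - 768z + 512


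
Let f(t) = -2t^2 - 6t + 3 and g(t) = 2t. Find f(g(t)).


Substitute g(t) into f:
f(g(t)) = -2*(2t)^2 + (-6)*(2t) + 3
(2t)^2 = 4t^2
Expand and combine: -8t^2 - 12t + 3


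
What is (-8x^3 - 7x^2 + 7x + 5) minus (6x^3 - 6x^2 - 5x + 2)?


Distribute the minus sign:
  (-8x^3 - 7x^2 + 7x + 5)
- (6x^3 - 6x^2 - 5x + 2)
Negate second polynomial: -6x^3 + 6x^2 + 5x - 2
Add: -14x^3 - x^2 + 12x + 3


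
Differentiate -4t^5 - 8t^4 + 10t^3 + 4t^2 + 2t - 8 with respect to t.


Apply the power rule term by term:
  d/dt(-4t^5) = -20t^4
  d/dt(-8t^4) = -32t^3
  d/dt(10t^3) = 30t^2
  d/dt(4t^2) = 8t
  d/dt(2t) = 2
  d/dt(-8) = 0
p'(t) = -20t^4 - 32t^3 + 30t^2 + 8t + 2


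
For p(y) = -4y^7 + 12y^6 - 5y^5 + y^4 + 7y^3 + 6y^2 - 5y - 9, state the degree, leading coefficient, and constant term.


Highest power of y is 7, with coefficient -4. Constant term is -9.
Degree = 7, leading coefficient = -4, constant term = -9


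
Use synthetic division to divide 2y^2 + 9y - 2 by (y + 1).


Synthetic division with c = -1. Coefficients: 2, 9, -2
Bring down 2.
  2 * -1 = -2; -2 + 9 = 7
  7 * -1 = -7; -7 - 2 = -9
Quotient: 2y + 7, Remainder: -9


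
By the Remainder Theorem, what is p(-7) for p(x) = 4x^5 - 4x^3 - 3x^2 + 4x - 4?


By the Remainder Theorem, the remainder equals p(-7):
  4*(-7)^5 = -67228
  0*(-7)^4 = 0
  -4*(-7)^3 = 1372
  -3*(-7)^2 = -147
  4*(-7)^1 = -28
  constant: -4
Sum: -67228 + 0 + 1372 - 147 - 28 - 4 = -66035


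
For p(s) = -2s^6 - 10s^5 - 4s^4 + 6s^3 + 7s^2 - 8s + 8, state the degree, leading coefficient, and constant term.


Highest power of s is 6, with coefficient -2. Constant term is 8.
Degree = 6, leading coefficient = -2, constant term = 8


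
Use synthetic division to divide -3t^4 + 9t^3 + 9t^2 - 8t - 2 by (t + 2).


Synthetic division with c = -2. Coefficients: -3, 9, 9, -8, -2
Bring down -3.
  -3 * -2 = 6; 6 + 9 = 15
  15 * -2 = -30; -30 + 9 = -21
  -21 * -2 = 42; 42 - 8 = 34
  34 * -2 = -68; -68 - 2 = -70
Quotient: -3t^3 + 15t^2 - 21t + 34, Remainder: -70


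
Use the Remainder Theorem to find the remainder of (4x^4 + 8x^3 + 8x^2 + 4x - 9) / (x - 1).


By the Remainder Theorem, the remainder equals p(1):
  4*(1)^4 = 4
  8*(1)^3 = 8
  8*(1)^2 = 8
  4*(1)^1 = 4
  constant: -9
Sum: 4 + 8 + 8 + 4 - 9 = 15


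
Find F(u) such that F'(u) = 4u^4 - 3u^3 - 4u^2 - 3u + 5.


Reverse power rule on each term:
  ∫ 4u^4 du = (4/5)u^5
  ∫ -3u^3 du = -(3/4)u^4
  ∫ -4u^2 du = -(4/3)u^3
  ∫ -3u du = -(3/2)u^2
  ∫ 5 du = 5u
F(u) = (4/5)u^5 - (3/4)u^4 - (4/3)u^3 - (3/2)u^2 + 5u + C


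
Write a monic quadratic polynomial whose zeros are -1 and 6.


p(x) = (x + 1)(x - 6)
Expand: x^2 - 5x - 6


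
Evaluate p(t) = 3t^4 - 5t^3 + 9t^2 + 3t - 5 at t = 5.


Using direct substitution:
  3 * (5)^4 = 1875
  -5 * (5)^3 = -625
  9 * (5)^2 = 225
  3 * (5)^1 = 15
  constant: -5
Sum = 1875 - 625 + 225 + 15 - 5 = 1485


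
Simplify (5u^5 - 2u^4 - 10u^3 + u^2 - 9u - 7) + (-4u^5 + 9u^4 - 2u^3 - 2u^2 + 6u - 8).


Align terms by degree and add:
  5u^5 - 2u^4 - 10u^3 + u^2 - 9u - 7
  -4u^5 + 9u^4 - 2u^3 - 2u^2 + 6u - 8
= u^5 + 7u^4 - 12u^3 - u^2 - 3u - 15


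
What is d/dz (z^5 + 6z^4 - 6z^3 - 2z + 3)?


Apply the power rule term by term:
  d/dz(z^5) = 5z^4
  d/dz(6z^4) = 24z^3
  d/dz(-6z^3) = -18z^2
  d/dz(-2z) = -2
  d/dz(3) = 0
p'(z) = 5z^4 + 24z^3 - 18z^2 - 2


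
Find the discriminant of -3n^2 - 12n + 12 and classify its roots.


D = b^2 - 4ac = (-12)^2 - 4(-3)(12) = 144 + 144 = 288
Since D > 0: two distinct irrational roots


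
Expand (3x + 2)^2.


Expand (3x + 2)^2 by repeated multiplication:
= 9x^2 + 12x + 4


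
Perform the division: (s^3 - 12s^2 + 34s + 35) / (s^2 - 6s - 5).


(s^3 - 12s^2 + 34s + 35) / (s^2 - 6s - 5)
Step 1: s * (s^2 - 6s - 5) = s^3 - 6s^2 - 5s; subtract.
Step 2: -6 * (s^2 - 6s - 5) = -6s^2 + 36s + 30; subtract.
Quotient: s - 6, Remainder: 3s + 5


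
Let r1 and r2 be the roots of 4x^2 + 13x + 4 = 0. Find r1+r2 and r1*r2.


For ax^2+bx+c=0: sum = -b/a, product = c/a.
a=4, b=13, c=4
Sum = -(13)/4 = -13/4
Product = (4)/4 = 1


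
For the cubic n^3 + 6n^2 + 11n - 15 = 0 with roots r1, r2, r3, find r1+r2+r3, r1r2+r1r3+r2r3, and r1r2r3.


Monic cubic n^3+bn^2+cn+d=0: sum=-b, pairwise sum=c, product=-d.
b=6, c=11, d=-15
r1+r2+r3 = -6
r1r2+r1r3+r2r3 = 11
r1r2r3 = 15


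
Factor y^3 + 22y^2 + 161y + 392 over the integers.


Try integer roots (divisors of 392). y=-7: p(-7)=0.
Divide out (y + 7): quotient is y^2 + 15y + 56.
Factor the quadratic: (y + 7)(y + 8)
Result: (y + 7)(y + 7)(y + 8)


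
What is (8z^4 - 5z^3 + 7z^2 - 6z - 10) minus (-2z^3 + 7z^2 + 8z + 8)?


Distribute the minus sign:
  (8z^4 - 5z^3 + 7z^2 - 6z - 10)
- (-2z^3 + 7z^2 + 8z + 8)
Negate second polynomial: 2z^3 - 7z^2 - 8z - 8
Add: 8z^4 - 3z^3 - 14z - 18


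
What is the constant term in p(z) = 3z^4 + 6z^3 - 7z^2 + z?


Read off the constant term: 0


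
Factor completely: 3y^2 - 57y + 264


Roots satisfy r1 + r2 = -b/a = 19 and r1*r2 = c/a = 88.
So r1 = 11, r2 = 8.
3y^2 - 57y + 264 = 3(y - r1)(y - r2) = 3(y - 11)(y - 8)


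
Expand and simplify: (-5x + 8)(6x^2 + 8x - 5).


Distribute each term of the first polynomial:
  (-5x)(6x^2 + 8x - 5) = -30x^3 - 40x^2 + 25x
  (8)(6x^2 + 8x - 5) = 48x^2 + 64x - 40
Sum: -30x^3 + 8x^2 + 89x - 40


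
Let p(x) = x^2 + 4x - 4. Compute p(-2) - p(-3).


p(-2) = -8
p(-3) = -7
p(-2) - p(-3) = -8 + 7 = -1


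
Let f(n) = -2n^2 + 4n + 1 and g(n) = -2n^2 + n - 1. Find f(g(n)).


Substitute g(n) into f:
f(g(n)) = -2*(-2n^2 + n - 1)^2 + 4*(-2n^2 + n - 1) + 1
(-2n^2 + n - 1)^2 = 4n^4 - 4n^3 + 5n^2 - 2n + 1
Expand and combine: -8n^4 + 8n^3 - 18n^2 + 8n - 5


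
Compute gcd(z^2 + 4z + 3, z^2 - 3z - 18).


Factor each:
  z^2 + 4z + 3 = (z + 3)(z + 1)
  z^2 - 3z - 18 = (z + 3)(z - 6)
Common monic factor: z + 3


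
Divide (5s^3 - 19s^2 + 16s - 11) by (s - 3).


(5s^3 - 19s^2 + 16s - 11) / (s - 3)
Step 1: 5s^2 * (s - 3) = 5s^3 - 15s^2; subtract.
Step 2: -4s * (s - 3) = -4s^2 + 12s; subtract.
Step 3: 4 * (s - 3) = 4s - 12; subtract.
Quotient: 5s^2 - 4s + 4, Remainder: 1


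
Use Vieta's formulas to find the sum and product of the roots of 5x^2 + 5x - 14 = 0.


For ax^2+bx+c=0: sum = -b/a, product = c/a.
a=5, b=5, c=-14
Sum = -(5)/5 = -1
Product = (-14)/5 = -14/5


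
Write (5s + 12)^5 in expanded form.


Expand (5s + 12)^5 by repeated multiplication:
  (5s + 12)^2 = 25s^2 + 120s + 144
  (5s + 12)^3 = 125s^3 + 900s^2 + 2160s + 1728
  (5s + 12)^4 = 625s^4 + 6000s^3 + 21600s^2 + 34560s + 20736
= 3125s^5 + 37500s^4 + 180000s^3 + 432000s^2 + 518400s + 248832


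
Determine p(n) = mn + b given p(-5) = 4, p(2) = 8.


p(n) = mn + b. Using p(-5)=4, p(2)=8:
m = (4 - 8)/(-5 - 2) = -4/-7 = 4/7
b = 4 - m*(-5) = 4 + 20/7 = 48/7
p(n) = (4/7)n + (48/7)


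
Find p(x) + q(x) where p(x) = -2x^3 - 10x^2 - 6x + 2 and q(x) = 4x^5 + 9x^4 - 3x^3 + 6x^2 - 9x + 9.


Align terms by degree and add:
  -2x^3 - 10x^2 - 6x + 2
+ 4x^5 + 9x^4 - 3x^3 + 6x^2 - 9x + 9
= 4x^5 + 9x^4 - 5x^3 - 4x^2 - 15x + 11


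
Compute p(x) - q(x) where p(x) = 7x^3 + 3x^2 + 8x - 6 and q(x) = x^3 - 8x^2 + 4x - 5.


Distribute the minus sign:
  (7x^3 + 3x^2 + 8x - 6)
- (x^3 - 8x^2 + 4x - 5)
Negate second polynomial: -x^3 + 8x^2 - 4x + 5
Add: 6x^3 + 11x^2 + 4x - 1


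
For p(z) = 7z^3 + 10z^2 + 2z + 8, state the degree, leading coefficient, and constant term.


Highest power of z is 3, with coefficient 7. Constant term is 8.
Degree = 3, leading coefficient = 7, constant term = 8


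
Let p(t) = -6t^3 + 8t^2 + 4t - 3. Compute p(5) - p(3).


p(5) = -533
p(3) = -81
p(5) - p(3) = -533 + 81 = -452


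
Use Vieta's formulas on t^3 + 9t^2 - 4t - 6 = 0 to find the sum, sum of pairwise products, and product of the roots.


Monic cubic t^3+bt^2+ct+d=0: sum=-b, pairwise sum=c, product=-d.
b=9, c=-4, d=-6
r1+r2+r3 = -9
r1r2+r1r3+r2r3 = -4
r1r2r3 = 6


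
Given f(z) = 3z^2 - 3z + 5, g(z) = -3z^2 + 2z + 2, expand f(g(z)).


Substitute g(z) into f:
f(g(z)) = 3*(-3z^2 + 2z + 2)^2 + (-3)*(-3z^2 + 2z + 2) + 5
(-3z^2 + 2z + 2)^2 = 9z^4 - 12z^3 - 8z^2 + 8z + 4
Expand and combine: 27z^4 - 36z^3 - 15z^2 + 18z + 11


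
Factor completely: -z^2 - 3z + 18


Roots satisfy r1 + r2 = -b/a = -3 and r1*r2 = c/a = -18.
So r1 = 3, r2 = -6.
-z^2 - 3z + 18 = -(z - r1)(z - r2) = -(z - 3)(z + 6)


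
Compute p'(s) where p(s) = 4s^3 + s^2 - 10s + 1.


Apply the power rule term by term:
  d/ds(4s^3) = 12s^2
  d/ds(s^2) = 2s
  d/ds(-10s) = -10
  d/ds(1) = 0
p'(s) = 12s^2 + 2s - 10


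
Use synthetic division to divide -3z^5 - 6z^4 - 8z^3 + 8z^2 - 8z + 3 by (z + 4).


Synthetic division with c = -4. Coefficients: -3, -6, -8, 8, -8, 3
Bring down -3.
  -3 * -4 = 12; 12 - 6 = 6
  6 * -4 = -24; -24 - 8 = -32
  -32 * -4 = 128; 128 + 8 = 136
  136 * -4 = -544; -544 - 8 = -552
  -552 * -4 = 2208; 2208 + 3 = 2211
Quotient: -3z^4 + 6z^3 - 32z^2 + 136z - 552, Remainder: 2211


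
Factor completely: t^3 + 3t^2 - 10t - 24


Try integer roots (divisors of -24). t=-4: p(-4)=0.
Divide out (t + 4): quotient is t^2 - t - 6.
Factor the quadratic: (t + 2)(t - 3)
Result: (t + 4)(t + 2)(t - 3)


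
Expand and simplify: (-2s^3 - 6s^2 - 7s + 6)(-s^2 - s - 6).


Distribute each term of the first polynomial:
  (-2s^3)(-s^2 - s - 6) = 2s^5 + 2s^4 + 12s^3
  (-6s^2)(-s^2 - s - 6) = 6s^4 + 6s^3 + 36s^2
  (-7s)(-s^2 - s - 6) = 7s^3 + 7s^2 + 42s
  (6)(-s^2 - s - 6) = -6s^2 - 6s - 36
Sum: 2s^5 + 8s^4 + 25s^3 + 37s^2 + 36s - 36


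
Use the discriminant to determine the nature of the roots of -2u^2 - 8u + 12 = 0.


D = b^2 - 4ac = (-8)^2 - 4(-2)(12) = 64 + 96 = 160
Since D > 0: two distinct irrational roots


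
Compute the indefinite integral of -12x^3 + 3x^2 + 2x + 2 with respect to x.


Reverse power rule on each term:
  ∫ -12x^3 dx = -3x^4
  ∫ 3x^2 dx = x^3
  ∫ 2x dx = x^2
  ∫ 2 dx = 2x
F(x) = -3x^4 + x^3 + x^2 + 2x + C


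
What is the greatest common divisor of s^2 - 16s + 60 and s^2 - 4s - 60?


Factor each:
  s^2 - 16s + 60 = (s - 10)(s - 6)
  s^2 - 4s - 60 = (s - 10)(s + 6)
Common monic factor: s - 10


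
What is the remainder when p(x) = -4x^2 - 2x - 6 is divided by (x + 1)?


By the Remainder Theorem, the remainder equals p(-1):
  -4*(-1)^2 = -4
  -2*(-1)^1 = 2
  constant: -6
Sum: -4 + 2 - 6 = -8


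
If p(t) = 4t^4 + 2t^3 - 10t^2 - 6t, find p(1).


Using direct substitution:
  4 * (1)^4 = 4
  2 * (1)^3 = 2
  -10 * (1)^2 = -10
  -6 * (1)^1 = -6
  constant: 0
Sum = 4 + 2 - 10 - 6 + 0 = -10


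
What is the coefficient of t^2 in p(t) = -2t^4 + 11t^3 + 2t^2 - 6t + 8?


Read off the coefficient of t^2: 2


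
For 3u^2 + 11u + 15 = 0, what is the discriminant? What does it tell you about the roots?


D = b^2 - 4ac = (11)^2 - 4(3)(15) = 121 - 180 = -59
Since D < 0: two complex conjugate roots (no real roots)


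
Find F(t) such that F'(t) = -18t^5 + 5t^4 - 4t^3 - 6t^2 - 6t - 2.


Reverse power rule on each term:
  ∫ -18t^5 dt = -3t^6
  ∫ 5t^4 dt = t^5
  ∫ -4t^3 dt = -t^4
  ∫ -6t^2 dt = -2t^3
  ∫ -6t dt = -3t^2
  ∫ -2 dt = -2t
F(t) = -3t^6 + t^5 - t^4 - 2t^3 - 3t^2 - 2t + C


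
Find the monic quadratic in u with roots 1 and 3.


p(u) = (u - 1)(u - 3)
Expand: u^2 - 4u + 3


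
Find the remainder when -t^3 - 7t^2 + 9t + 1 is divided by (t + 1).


By the Remainder Theorem, the remainder equals p(-1):
  -1*(-1)^3 = 1
  -7*(-1)^2 = -7
  9*(-1)^1 = -9
  constant: 1
Sum: 1 - 7 - 9 + 1 = -14


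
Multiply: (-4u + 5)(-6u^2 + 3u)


Distribute each term of the first polynomial:
  (-4u)(-6u^2 + 3u) = 24u^3 - 12u^2
  (5)(-6u^2 + 3u) = -30u^2 + 15u
Sum: 24u^3 - 42u^2 + 15u


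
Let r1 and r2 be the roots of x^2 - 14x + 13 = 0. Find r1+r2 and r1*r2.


For ax^2+bx+c=0: sum = -b/a, product = c/a.
a=1, b=-14, c=13
Sum = -(-14)/1 = 14
Product = (13)/1 = 13


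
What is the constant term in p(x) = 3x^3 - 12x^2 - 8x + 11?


Read off the constant term: 11


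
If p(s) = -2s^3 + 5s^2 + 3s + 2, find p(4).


Using direct substitution:
  -2 * (4)^3 = -128
  5 * (4)^2 = 80
  3 * (4)^1 = 12
  constant: 2
Sum = -128 + 80 + 12 + 2 = -34


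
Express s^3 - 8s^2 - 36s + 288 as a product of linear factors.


Try integer roots (divisors of 288). s=8: p(8)=0.
Divide out (s - 8): quotient is s^2 - 36.
Factor the quadratic: (s - 6)(s + 6)
Result: (s - 8)(s - 6)(s + 6)


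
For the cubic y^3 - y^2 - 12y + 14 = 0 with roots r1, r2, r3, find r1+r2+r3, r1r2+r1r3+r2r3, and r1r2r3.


Monic cubic y^3+by^2+cy+d=0: sum=-b, pairwise sum=c, product=-d.
b=-1, c=-12, d=14
r1+r2+r3 = 1
r1r2+r1r3+r2r3 = -12
r1r2r3 = -14


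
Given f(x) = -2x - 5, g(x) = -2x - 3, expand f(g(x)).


Substitute g(x) into f:
f(g(x)) = -2*(-2x - 3) + (-5)
Expand and combine: 4x + 1


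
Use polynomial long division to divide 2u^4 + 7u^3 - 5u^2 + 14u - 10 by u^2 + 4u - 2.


(2u^4 + 7u^3 - 5u^2 + 14u - 10) / (u^2 + 4u - 2)
Step 1: 2u^2 * (u^2 + 4u - 2) = 2u^4 + 8u^3 - 4u^2; subtract.
Step 2: -u * (u^2 + 4u - 2) = -u^3 - 4u^2 + 2u; subtract.
Step 3: 3 * (u^2 + 4u - 2) = 3u^2 + 12u - 6; subtract.
Quotient: 2u^2 - u + 3, Remainder: -4


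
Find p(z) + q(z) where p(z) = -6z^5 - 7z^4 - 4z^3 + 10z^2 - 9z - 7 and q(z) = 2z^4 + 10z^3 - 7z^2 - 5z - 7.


Align terms by degree and add:
  -6z^5 - 7z^4 - 4z^3 + 10z^2 - 9z - 7
+ 2z^4 + 10z^3 - 7z^2 - 5z - 7
= -6z^5 - 5z^4 + 6z^3 + 3z^2 - 14z - 14


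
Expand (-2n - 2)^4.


Expand (-2n - 2)^4 by repeated multiplication:
  (-2n - 2)^2 = 4n^2 + 8n + 4
  (-2n - 2)^3 = -8n^3 - 24n^2 - 24n - 8
= 16n^4 + 64n^3 + 96n^2 + 64n + 16


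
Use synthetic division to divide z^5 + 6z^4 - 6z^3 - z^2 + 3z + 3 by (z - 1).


Synthetic division with c = 1. Coefficients: 1, 6, -6, -1, 3, 3
Bring down 1.
  1 * 1 = 1; 1 + 6 = 7
  7 * 1 = 7; 7 - 6 = 1
  1 * 1 = 1; 1 - 1 = 0
  0 * 1 = 0; 0 + 3 = 3
  3 * 1 = 3; 3 + 3 = 6
Quotient: z^4 + 7z^3 + z^2 + 3, Remainder: 6


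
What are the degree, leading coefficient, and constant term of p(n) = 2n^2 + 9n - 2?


Highest power of n is 2, with coefficient 2. Constant term is -2.
Degree = 2, leading coefficient = 2, constant term = -2


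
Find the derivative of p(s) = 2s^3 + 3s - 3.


Apply the power rule term by term:
  d/ds(2s^3) = 6s^2
  d/ds(3s) = 3
  d/ds(-3) = 0
p'(s) = 6s^2 + 3


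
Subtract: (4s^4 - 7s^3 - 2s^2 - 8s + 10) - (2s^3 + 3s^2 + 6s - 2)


Distribute the minus sign:
  (4s^4 - 7s^3 - 2s^2 - 8s + 10)
- (2s^3 + 3s^2 + 6s - 2)
Negate second polynomial: -2s^3 - 3s^2 - 6s + 2
Add: 4s^4 - 9s^3 - 5s^2 - 14s + 12


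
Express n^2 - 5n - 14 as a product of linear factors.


Roots satisfy r1 + r2 = -b/a = 5 and r1*r2 = c/a = -14.
So r1 = -2, r2 = 7.
n^2 - 5n - 14 = (n - r1)(n - r2) = (n + 2)(n - 7)


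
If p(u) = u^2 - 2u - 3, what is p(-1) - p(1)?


p(-1) = 0
p(1) = -4
p(-1) - p(1) = 0 + 4 = 4


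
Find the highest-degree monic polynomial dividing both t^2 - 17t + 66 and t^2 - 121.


Factor each:
  t^2 - 17t + 66 = (t - 11)(t - 6)
  t^2 - 121 = (t - 11)(t + 11)
Common monic factor: t - 11


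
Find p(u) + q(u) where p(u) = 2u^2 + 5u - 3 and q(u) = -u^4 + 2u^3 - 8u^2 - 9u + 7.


Align terms by degree and add:
  2u^2 + 5u - 3
  -u^4 + 2u^3 - 8u^2 - 9u + 7
= -u^4 + 2u^3 - 6u^2 - 4u + 4


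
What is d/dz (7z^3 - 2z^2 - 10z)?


Apply the power rule term by term:
  d/dz(7z^3) = 21z^2
  d/dz(-2z^2) = -4z
  d/dz(-10z) = -10
p'(z) = 21z^2 - 4z - 10


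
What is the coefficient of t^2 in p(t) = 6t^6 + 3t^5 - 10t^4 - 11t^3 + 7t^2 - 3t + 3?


Read off the coefficient of t^2: 7


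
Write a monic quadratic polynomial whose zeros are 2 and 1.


p(x) = (x - 2)(x - 1)
Expand: x^2 - 3x + 2


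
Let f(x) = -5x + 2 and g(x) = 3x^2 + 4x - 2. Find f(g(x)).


Substitute g(x) into f:
f(g(x)) = -5*(3x^2 + 4x - 2) + 2
Expand and combine: -15x^2 - 20x + 12


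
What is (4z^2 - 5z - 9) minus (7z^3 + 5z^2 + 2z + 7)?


Distribute the minus sign:
  (4z^2 - 5z - 9)
- (7z^3 + 5z^2 + 2z + 7)
Negate second polynomial: -7z^3 - 5z^2 - 2z - 7
Add: -7z^3 - z^2 - 7z - 16


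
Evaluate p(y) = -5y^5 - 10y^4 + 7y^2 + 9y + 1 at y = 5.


Using direct substitution:
  -5 * (5)^5 = -15625
  -10 * (5)^4 = -6250
  0 * (5)^3 = 0
  7 * (5)^2 = 175
  9 * (5)^1 = 45
  constant: 1
Sum = -15625 - 6250 + 0 + 175 + 45 + 1 = -21654


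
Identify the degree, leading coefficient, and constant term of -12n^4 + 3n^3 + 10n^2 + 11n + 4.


Highest power of n is 4, with coefficient -12. Constant term is 4.
Degree = 4, leading coefficient = -12, constant term = 4


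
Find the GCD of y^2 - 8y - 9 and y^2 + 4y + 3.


Factor each:
  y^2 - 8y - 9 = (y + 1)(y - 9)
  y^2 + 4y + 3 = (y + 1)(y + 3)
Common monic factor: y + 1


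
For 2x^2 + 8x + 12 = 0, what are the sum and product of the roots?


For ax^2+bx+c=0: sum = -b/a, product = c/a.
a=2, b=8, c=12
Sum = -(8)/2 = -4
Product = (12)/2 = 6


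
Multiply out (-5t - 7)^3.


Expand (-5t - 7)^3 by repeated multiplication:
  (-5t - 7)^2 = 25t^2 + 70t + 49
= -125t^3 - 525t^2 - 735t - 343


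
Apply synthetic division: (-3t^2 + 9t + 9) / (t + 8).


Synthetic division with c = -8. Coefficients: -3, 9, 9
Bring down -3.
  -3 * -8 = 24; 24 + 9 = 33
  33 * -8 = -264; -264 + 9 = -255
Quotient: -3t + 33, Remainder: -255


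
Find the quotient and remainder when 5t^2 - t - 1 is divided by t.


(5t^2 - t - 1) / (t)
Step 1: 5t * (t) = 5t^2; subtract.
Step 2: -1 * (t) = -t; subtract.
Quotient: 5t - 1, Remainder: -1


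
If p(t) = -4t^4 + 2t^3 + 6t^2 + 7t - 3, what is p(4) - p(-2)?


p(4) = -775
p(-2) = -73
p(4) - p(-2) = -775 + 73 = -702


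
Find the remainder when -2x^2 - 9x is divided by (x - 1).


By the Remainder Theorem, the remainder equals p(1):
  -2*(1)^2 = -2
  -9*(1)^1 = -9
  constant: 0
Sum: -2 - 9 + 0 = -11


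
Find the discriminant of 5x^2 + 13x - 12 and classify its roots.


D = b^2 - 4ac = (13)^2 - 4(5)(-12) = 169 + 240 = 409
Since D > 0: two distinct irrational roots


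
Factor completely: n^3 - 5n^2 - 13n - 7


Try integer roots (divisors of -7). n=-1: p(-1)=0.
Divide out (n + 1): quotient is n^2 - 6n - 7.
Factor the quadratic: (n + 1)(n - 7)
Result: (n + 1)(n + 1)(n - 7)


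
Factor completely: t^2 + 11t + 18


Roots satisfy r1 + r2 = -b/a = -11 and r1*r2 = c/a = 18.
So r1 = -9, r2 = -2.
t^2 + 11t + 18 = (t - r1)(t - r2) = (t + 9)(t + 2)


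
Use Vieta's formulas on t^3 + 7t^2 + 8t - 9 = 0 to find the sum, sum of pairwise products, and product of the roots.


Monic cubic t^3+bt^2+ct+d=0: sum=-b, pairwise sum=c, product=-d.
b=7, c=8, d=-9
r1+r2+r3 = -7
r1r2+r1r3+r2r3 = 8
r1r2r3 = 9


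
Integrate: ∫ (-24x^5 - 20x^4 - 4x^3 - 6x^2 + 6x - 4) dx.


Reverse power rule on each term:
  ∫ -24x^5 dx = -4x^6
  ∫ -20x^4 dx = -4x^5
  ∫ -4x^3 dx = -x^4
  ∫ -6x^2 dx = -2x^3
  ∫ 6x dx = 3x^2
  ∫ -4 dx = -4x
F(x) = -4x^6 - 4x^5 - x^4 - 2x^3 + 3x^2 - 4x + C


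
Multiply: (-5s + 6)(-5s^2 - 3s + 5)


Distribute each term of the first polynomial:
  (-5s)(-5s^2 - 3s + 5) = 25s^3 + 15s^2 - 25s
  (6)(-5s^2 - 3s + 5) = -30s^2 - 18s + 30
Sum: 25s^3 - 15s^2 - 43s + 30


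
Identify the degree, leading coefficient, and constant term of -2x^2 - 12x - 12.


Highest power of x is 2, with coefficient -2. Constant term is -12.
Degree = 2, leading coefficient = -2, constant term = -12


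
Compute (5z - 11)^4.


Expand (5z - 11)^4 by repeated multiplication:
  (5z - 11)^2 = 25z^2 - 110z + 121
  (5z - 11)^3 = 125z^3 - 825z^2 + 1815z - 1331
= 625z^4 - 5500z^3 + 18150z^2 - 26620z + 14641


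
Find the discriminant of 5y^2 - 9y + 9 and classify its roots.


D = b^2 - 4ac = (-9)^2 - 4(5)(9) = 81 - 180 = -99
Since D < 0: two complex conjugate roots (no real roots)


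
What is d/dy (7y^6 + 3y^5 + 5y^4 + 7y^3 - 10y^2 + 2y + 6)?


Apply the power rule term by term:
  d/dy(7y^6) = 42y^5
  d/dy(3y^5) = 15y^4
  d/dy(5y^4) = 20y^3
  d/dy(7y^3) = 21y^2
  d/dy(-10y^2) = -20y
  d/dy(2y) = 2
  d/dy(6) = 0
p'(y) = 42y^5 + 15y^4 + 20y^3 + 21y^2 - 20y + 2


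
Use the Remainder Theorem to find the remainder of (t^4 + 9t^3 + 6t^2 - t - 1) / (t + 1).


By the Remainder Theorem, the remainder equals p(-1):
  1*(-1)^4 = 1
  9*(-1)^3 = -9
  6*(-1)^2 = 6
  -1*(-1)^1 = 1
  constant: -1
Sum: 1 - 9 + 6 + 1 - 1 = -2


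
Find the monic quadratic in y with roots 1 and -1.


p(y) = (y - 1)(y + 1)
Expand: y^2 - 1


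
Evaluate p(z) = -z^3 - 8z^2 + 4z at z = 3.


Using direct substitution:
  -1 * (3)^3 = -27
  -8 * (3)^2 = -72
  4 * (3)^1 = 12
  constant: 0
Sum = -27 - 72 + 12 + 0 = -87


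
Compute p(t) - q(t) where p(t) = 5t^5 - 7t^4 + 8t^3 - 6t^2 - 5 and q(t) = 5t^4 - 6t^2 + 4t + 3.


Distribute the minus sign:
  (5t^5 - 7t^4 + 8t^3 - 6t^2 - 5)
- (5t^4 - 6t^2 + 4t + 3)
Negate second polynomial: -5t^4 + 6t^2 - 4t - 3
Add: 5t^5 - 12t^4 + 8t^3 - 4t - 8


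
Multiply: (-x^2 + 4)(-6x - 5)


Distribute each term of the first polynomial:
  (-x^2)(-6x - 5) = 6x^3 + 5x^2
  (4)(-6x - 5) = -24x - 20
Sum: 6x^3 + 5x^2 - 24x - 20


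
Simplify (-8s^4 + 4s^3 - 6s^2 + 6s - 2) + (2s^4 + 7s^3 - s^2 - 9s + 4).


Align terms by degree and add:
  -8s^4 + 4s^3 - 6s^2 + 6s - 2
+ 2s^4 + 7s^3 - s^2 - 9s + 4
= -6s^4 + 11s^3 - 7s^2 - 3s + 2


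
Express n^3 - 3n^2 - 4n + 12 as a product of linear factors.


Try integer roots (divisors of 12). n=3: p(3)=0.
Divide out (n - 3): quotient is n^2 - 4.
Factor the quadratic: (n + 2)(n - 2)
Result: (n - 3)(n + 2)(n - 2)


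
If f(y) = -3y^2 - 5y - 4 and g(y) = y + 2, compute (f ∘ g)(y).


Substitute g(y) into f:
f(g(y)) = -3*(y + 2)^2 + (-5)*(y + 2) + (-4)
(y + 2)^2 = y^2 + 4y + 4
Expand and combine: -3y^2 - 17y - 26


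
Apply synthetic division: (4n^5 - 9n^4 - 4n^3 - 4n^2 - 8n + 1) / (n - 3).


Synthetic division with c = 3. Coefficients: 4, -9, -4, -4, -8, 1
Bring down 4.
  4 * 3 = 12; 12 - 9 = 3
  3 * 3 = 9; 9 - 4 = 5
  5 * 3 = 15; 15 - 4 = 11
  11 * 3 = 33; 33 - 8 = 25
  25 * 3 = 75; 75 + 1 = 76
Quotient: 4n^4 + 3n^3 + 5n^2 + 11n + 25, Remainder: 76


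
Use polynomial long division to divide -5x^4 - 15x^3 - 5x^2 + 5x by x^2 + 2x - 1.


(-5x^4 - 15x^3 - 5x^2 + 5x) / (x^2 + 2x - 1)
Step 1: -5x^2 * (x^2 + 2x - 1) = -5x^4 - 10x^3 + 5x^2; subtract.
Step 2: -5x * (x^2 + 2x - 1) = -5x^3 - 10x^2 + 5x; subtract.
Step 3: 0 * (x^2 + 2x - 1) = 0; subtract.
Quotient: -5x^2 - 5x, Remainder: 0


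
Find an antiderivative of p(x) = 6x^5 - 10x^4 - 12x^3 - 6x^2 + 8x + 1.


Reverse power rule on each term:
  ∫ 6x^5 dx = x^6
  ∫ -10x^4 dx = -2x^5
  ∫ -12x^3 dx = -3x^4
  ∫ -6x^2 dx = -2x^3
  ∫ 8x dx = 4x^2
  ∫ 1 dx = x
F(x) = x^6 - 2x^5 - 3x^4 - 2x^3 + 4x^2 + x + C


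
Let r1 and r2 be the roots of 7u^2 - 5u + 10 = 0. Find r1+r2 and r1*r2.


For au^2+bu+c=0: sum = -b/a, product = c/a.
a=7, b=-5, c=10
Sum = -(-5)/7 = 5/7
Product = (10)/7 = 10/7


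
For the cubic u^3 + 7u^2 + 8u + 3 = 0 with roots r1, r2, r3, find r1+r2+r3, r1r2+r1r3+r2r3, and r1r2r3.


Monic cubic u^3+bu^2+cu+d=0: sum=-b, pairwise sum=c, product=-d.
b=7, c=8, d=3
r1+r2+r3 = -7
r1r2+r1r3+r2r3 = 8
r1r2r3 = -3


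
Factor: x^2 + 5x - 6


Roots satisfy r1 + r2 = -b/a = -5 and r1*r2 = c/a = -6.
So r1 = 1, r2 = -6.
x^2 + 5x - 6 = (x - r1)(x - r2) = (x - 1)(x + 6)


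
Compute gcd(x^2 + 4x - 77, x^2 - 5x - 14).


Factor each:
  x^2 + 4x - 77 = (x - 7)(x + 11)
  x^2 - 5x - 14 = (x - 7)(x + 2)
Common monic factor: x - 7


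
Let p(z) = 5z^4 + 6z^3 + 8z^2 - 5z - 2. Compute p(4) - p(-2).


p(4) = 1770
p(-2) = 72
p(4) - p(-2) = 1770 - 72 = 1698


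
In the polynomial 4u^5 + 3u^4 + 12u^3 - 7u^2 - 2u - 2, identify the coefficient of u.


Read off the coefficient of u: -2


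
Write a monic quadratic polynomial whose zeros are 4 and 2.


p(x) = (x - 4)(x - 2)
Expand: x^2 - 6x + 8


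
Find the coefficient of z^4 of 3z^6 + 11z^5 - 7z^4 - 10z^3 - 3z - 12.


Read off the coefficient of z^4: -7


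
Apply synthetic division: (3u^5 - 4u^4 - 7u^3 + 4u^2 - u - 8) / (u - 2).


Synthetic division with c = 2. Coefficients: 3, -4, -7, 4, -1, -8
Bring down 3.
  3 * 2 = 6; 6 - 4 = 2
  2 * 2 = 4; 4 - 7 = -3
  -3 * 2 = -6; -6 + 4 = -2
  -2 * 2 = -4; -4 - 1 = -5
  -5 * 2 = -10; -10 - 8 = -18
Quotient: 3u^4 + 2u^3 - 3u^2 - 2u - 5, Remainder: -18


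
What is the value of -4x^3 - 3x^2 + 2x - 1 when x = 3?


Using direct substitution:
  -4 * (3)^3 = -108
  -3 * (3)^2 = -27
  2 * (3)^1 = 6
  constant: -1
Sum = -108 - 27 + 6 - 1 = -130


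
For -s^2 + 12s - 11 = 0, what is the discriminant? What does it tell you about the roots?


D = b^2 - 4ac = (12)^2 - 4(-1)(-11) = 144 - 44 = 100
Since D > 0: two distinct rational roots


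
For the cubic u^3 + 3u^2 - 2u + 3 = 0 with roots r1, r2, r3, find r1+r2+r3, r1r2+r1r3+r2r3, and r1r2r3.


Monic cubic u^3+bu^2+cu+d=0: sum=-b, pairwise sum=c, product=-d.
b=3, c=-2, d=3
r1+r2+r3 = -3
r1r2+r1r3+r2r3 = -2
r1r2r3 = -3


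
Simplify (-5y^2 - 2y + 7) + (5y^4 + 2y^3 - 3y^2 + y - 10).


Align terms by degree and add:
  -5y^2 - 2y + 7
+ 5y^4 + 2y^3 - 3y^2 + y - 10
= 5y^4 + 2y^3 - 8y^2 - y - 3


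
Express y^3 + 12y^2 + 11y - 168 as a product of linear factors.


Try integer roots (divisors of -168). y=3: p(3)=0.
Divide out (y - 3): quotient is y^2 + 15y + 56.
Factor the quadratic: (y + 8)(y + 7)
Result: (y - 3)(y + 8)(y + 7)


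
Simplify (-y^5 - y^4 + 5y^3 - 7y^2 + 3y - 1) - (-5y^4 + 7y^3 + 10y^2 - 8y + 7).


Distribute the minus sign:
  (-y^5 - y^4 + 5y^3 - 7y^2 + 3y - 1)
- (-5y^4 + 7y^3 + 10y^2 - 8y + 7)
Negate second polynomial: 5y^4 - 7y^3 - 10y^2 + 8y - 7
Add: -y^5 + 4y^4 - 2y^3 - 17y^2 + 11y - 8


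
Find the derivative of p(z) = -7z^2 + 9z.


Apply the power rule term by term:
  d/dz(-7z^2) = -14z
  d/dz(9z) = 9
p'(z) = -14z + 9


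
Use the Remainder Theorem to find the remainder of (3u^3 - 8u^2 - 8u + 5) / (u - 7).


By the Remainder Theorem, the remainder equals p(7):
  3*(7)^3 = 1029
  -8*(7)^2 = -392
  -8*(7)^1 = -56
  constant: 5
Sum: 1029 - 392 - 56 + 5 = 586


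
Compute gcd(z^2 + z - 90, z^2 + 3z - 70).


Factor each:
  z^2 + z - 90 = (z + 10)(z - 9)
  z^2 + 3z - 70 = (z + 10)(z - 7)
Common monic factor: z + 10


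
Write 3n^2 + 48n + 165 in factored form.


Roots satisfy r1 + r2 = -b/a = -16 and r1*r2 = c/a = 55.
So r1 = -11, r2 = -5.
3n^2 + 48n + 165 = 3(n - r1)(n - r2) = 3(n + 11)(n + 5)


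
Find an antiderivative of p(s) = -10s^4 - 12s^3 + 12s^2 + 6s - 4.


Reverse power rule on each term:
  ∫ -10s^4 ds = -2s^5
  ∫ -12s^3 ds = -3s^4
  ∫ 12s^2 ds = 4s^3
  ∫ 6s ds = 3s^2
  ∫ -4 ds = -4s
F(s) = -2s^5 - 3s^4 + 4s^3 + 3s^2 - 4s + C


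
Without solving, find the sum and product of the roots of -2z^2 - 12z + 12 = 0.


For az^2+bz+c=0: sum = -b/a, product = c/a.
a=-2, b=-12, c=12
Sum = -(-12)/-2 = -6
Product = (12)/-2 = -6


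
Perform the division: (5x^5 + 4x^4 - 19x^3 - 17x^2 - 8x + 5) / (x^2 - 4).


(5x^5 + 4x^4 - 19x^3 - 17x^2 - 8x + 5) / (x^2 - 4)
Step 1: 5x^3 * (x^2 - 4) = 5x^5 - 20x^3; subtract.
Step 2: 4x^2 * (x^2 - 4) = 4x^4 - 16x^2; subtract.
Step 3: x * (x^2 - 4) = x^3 - 4x; subtract.
Step 4: -1 * (x^2 - 4) = -x^2 + 4; subtract.
Quotient: 5x^3 + 4x^2 + x - 1, Remainder: -4x + 1


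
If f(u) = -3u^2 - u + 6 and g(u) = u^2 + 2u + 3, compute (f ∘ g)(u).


Substitute g(u) into f:
f(g(u)) = -3*(u^2 + 2u + 3)^2 + (-1)*(u^2 + 2u + 3) + 6
(u^2 + 2u + 3)^2 = u^4 + 4u^3 + 10u^2 + 12u + 9
Expand and combine: -3u^4 - 12u^3 - 31u^2 - 38u - 24


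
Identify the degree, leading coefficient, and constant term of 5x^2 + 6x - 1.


Highest power of x is 2, with coefficient 5. Constant term is -1.
Degree = 2, leading coefficient = 5, constant term = -1


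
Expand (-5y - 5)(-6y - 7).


Distribute each term of the first polynomial:
  (-5y)(-6y - 7) = 30y^2 + 35y
  (-5)(-6y - 7) = 30y + 35
Sum: 30y^2 + 65y + 35


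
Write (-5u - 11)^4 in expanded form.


Expand (-5u - 11)^4 by repeated multiplication:
  (-5u - 11)^2 = 25u^2 + 110u + 121
  (-5u - 11)^3 = -125u^3 - 825u^2 - 1815u - 1331
= 625u^4 + 5500u^3 + 18150u^2 + 26620u + 14641


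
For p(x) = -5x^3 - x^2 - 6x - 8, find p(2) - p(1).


p(2) = -64
p(1) = -20
p(2) - p(1) = -64 + 20 = -44


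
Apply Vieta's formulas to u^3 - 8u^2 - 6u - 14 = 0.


Monic cubic u^3+bu^2+cu+d=0: sum=-b, pairwise sum=c, product=-d.
b=-8, c=-6, d=-14
r1+r2+r3 = 8
r1r2+r1r3+r2r3 = -6
r1r2r3 = 14


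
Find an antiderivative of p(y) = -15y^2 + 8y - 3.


Reverse power rule on each term:
  ∫ -15y^2 dy = -5y^3
  ∫ 8y dy = 4y^2
  ∫ -3 dy = -3y
F(y) = -5y^3 + 4y^2 - 3y + C


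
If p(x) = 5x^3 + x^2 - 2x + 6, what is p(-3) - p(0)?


p(-3) = -114
p(0) = 6
p(-3) - p(0) = -114 - 6 = -120


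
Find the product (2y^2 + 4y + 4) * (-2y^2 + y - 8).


Distribute each term of the first polynomial:
  (2y^2)(-2y^2 + y - 8) = -4y^4 + 2y^3 - 16y^2
  (4y)(-2y^2 + y - 8) = -8y^3 + 4y^2 - 32y
  (4)(-2y^2 + y - 8) = -8y^2 + 4y - 32
Sum: -4y^4 - 6y^3 - 20y^2 - 28y - 32


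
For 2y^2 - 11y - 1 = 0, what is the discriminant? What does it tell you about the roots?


D = b^2 - 4ac = (-11)^2 - 4(2)(-1) = 121 + 8 = 129
Since D > 0: two distinct irrational roots


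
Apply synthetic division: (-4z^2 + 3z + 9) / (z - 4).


Synthetic division with c = 4. Coefficients: -4, 3, 9
Bring down -4.
  -4 * 4 = -16; -16 + 3 = -13
  -13 * 4 = -52; -52 + 9 = -43
Quotient: -4z - 13, Remainder: -43


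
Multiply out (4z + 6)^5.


Expand (4z + 6)^5 by repeated multiplication:
  (4z + 6)^2 = 16z^2 + 48z + 36
  (4z + 6)^3 = 64z^3 + 288z^2 + 432z + 216
  (4z + 6)^4 = 256z^4 + 1536z^3 + 3456z^2 + 3456z + 1296
= 1024z^5 + 7680z^4 + 23040z^3 + 34560z^2 + 25920z + 7776


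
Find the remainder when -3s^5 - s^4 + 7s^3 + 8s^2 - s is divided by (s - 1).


By the Remainder Theorem, the remainder equals p(1):
  -3*(1)^5 = -3
  -1*(1)^4 = -1
  7*(1)^3 = 7
  8*(1)^2 = 8
  -1*(1)^1 = -1
  constant: 0
Sum: -3 - 1 + 7 + 8 - 1 + 0 = 10


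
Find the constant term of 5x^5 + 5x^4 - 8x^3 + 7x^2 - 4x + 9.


Read off the constant term: 9


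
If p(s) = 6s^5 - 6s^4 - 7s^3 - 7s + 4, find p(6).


Using direct substitution:
  6 * (6)^5 = 46656
  -6 * (6)^4 = -7776
  -7 * (6)^3 = -1512
  0 * (6)^2 = 0
  -7 * (6)^1 = -42
  constant: 4
Sum = 46656 - 7776 - 1512 + 0 - 42 + 4 = 37330


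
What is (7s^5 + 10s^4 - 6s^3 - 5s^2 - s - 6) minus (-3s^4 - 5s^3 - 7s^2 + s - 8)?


Distribute the minus sign:
  (7s^5 + 10s^4 - 6s^3 - 5s^2 - s - 6)
- (-3s^4 - 5s^3 - 7s^2 + s - 8)
Negate second polynomial: 3s^4 + 5s^3 + 7s^2 - s + 8
Add: 7s^5 + 13s^4 - s^3 + 2s^2 - 2s + 2


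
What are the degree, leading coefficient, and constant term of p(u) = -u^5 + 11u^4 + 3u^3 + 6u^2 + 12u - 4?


Highest power of u is 5, with coefficient -1. Constant term is -4.
Degree = 5, leading coefficient = -1, constant term = -4


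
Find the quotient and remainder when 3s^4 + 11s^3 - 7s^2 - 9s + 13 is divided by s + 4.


(3s^4 + 11s^3 - 7s^2 - 9s + 13) / (s + 4)
Step 1: 3s^3 * (s + 4) = 3s^4 + 12s^3; subtract.
Step 2: -s^2 * (s + 4) = -s^3 - 4s^2; subtract.
Step 3: -3s * (s + 4) = -3s^2 - 12s; subtract.
Step 4: 3 * (s + 4) = 3s + 12; subtract.
Quotient: 3s^3 - s^2 - 3s + 3, Remainder: 1


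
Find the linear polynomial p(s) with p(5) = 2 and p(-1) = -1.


p(s) = ms + b. Using p(5)=2, p(-1)=-1:
m = (2 + 1)/(5 + 1) = 3/6 = 1/2
b = 2 - m*(5) = 2 - 5/2 = -1/2
p(s) = (1/2)s - (1/2)


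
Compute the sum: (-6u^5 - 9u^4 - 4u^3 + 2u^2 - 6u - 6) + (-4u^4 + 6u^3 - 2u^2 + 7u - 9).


Align terms by degree and add:
  -6u^5 - 9u^4 - 4u^3 + 2u^2 - 6u - 6
  -4u^4 + 6u^3 - 2u^2 + 7u - 9
= -6u^5 - 13u^4 + 2u^3 + u - 15


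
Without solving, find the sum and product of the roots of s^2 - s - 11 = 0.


For as^2+bs+c=0: sum = -b/a, product = c/a.
a=1, b=-1, c=-11
Sum = -(-1)/1 = 1
Product = (-11)/1 = -11


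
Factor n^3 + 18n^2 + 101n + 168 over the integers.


Try integer roots (divisors of 168). n=-3: p(-3)=0.
Divide out (n + 3): quotient is n^2 + 15n + 56.
Factor the quadratic: (n + 7)(n + 8)
Result: (n + 3)(n + 7)(n + 8)


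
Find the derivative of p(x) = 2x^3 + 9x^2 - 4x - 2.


Apply the power rule term by term:
  d/dx(2x^3) = 6x^2
  d/dx(9x^2) = 18x
  d/dx(-4x) = -4
  d/dx(-2) = 0
p'(x) = 6x^2 + 18x - 4


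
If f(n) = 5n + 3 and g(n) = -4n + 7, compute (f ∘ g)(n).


Substitute g(n) into f:
f(g(n)) = 5*(-4n + 7) + 3
Expand and combine: -20n + 38


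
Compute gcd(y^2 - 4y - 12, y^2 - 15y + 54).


Factor each:
  y^2 - 4y - 12 = (y - 6)(y + 2)
  y^2 - 15y + 54 = (y - 6)(y - 9)
Common monic factor: y - 6


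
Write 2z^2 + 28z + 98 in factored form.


Roots satisfy r1 + r2 = -b/a = -14 and r1*r2 = c/a = 49.
So r1 = -7, r2 = -7.
2z^2 + 28z + 98 = 2(z - r1)(z - r2) = 2(z + 7)(z + 7)


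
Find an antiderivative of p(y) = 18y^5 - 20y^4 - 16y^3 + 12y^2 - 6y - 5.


Reverse power rule on each term:
  ∫ 18y^5 dy = 3y^6
  ∫ -20y^4 dy = -4y^5
  ∫ -16y^3 dy = -4y^4
  ∫ 12y^2 dy = 4y^3
  ∫ -6y dy = -3y^2
  ∫ -5 dy = -5y
F(y) = 3y^6 - 4y^5 - 4y^4 + 4y^3 - 3y^2 - 5y + C


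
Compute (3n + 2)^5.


Expand (3n + 2)^5 by repeated multiplication:
  (3n + 2)^2 = 9n^2 + 12n + 4
  (3n + 2)^3 = 27n^3 + 54n^2 + 36n + 8
  (3n + 2)^4 = 81n^4 + 216n^3 + 216n^2 + 96n + 16
= 243n^5 + 810n^4 + 1080n^3 + 720n^2 + 240n + 32


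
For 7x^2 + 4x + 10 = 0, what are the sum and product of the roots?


For ax^2+bx+c=0: sum = -b/a, product = c/a.
a=7, b=4, c=10
Sum = -(4)/7 = -4/7
Product = (10)/7 = 10/7


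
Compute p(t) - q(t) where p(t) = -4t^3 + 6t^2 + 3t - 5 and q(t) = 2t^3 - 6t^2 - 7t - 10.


Distribute the minus sign:
  (-4t^3 + 6t^2 + 3t - 5)
- (2t^3 - 6t^2 - 7t - 10)
Negate second polynomial: -2t^3 + 6t^2 + 7t + 10
Add: -6t^3 + 12t^2 + 10t + 5


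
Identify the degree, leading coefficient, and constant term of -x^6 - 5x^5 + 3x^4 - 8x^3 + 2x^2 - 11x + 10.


Highest power of x is 6, with coefficient -1. Constant term is 10.
Degree = 6, leading coefficient = -1, constant term = 10


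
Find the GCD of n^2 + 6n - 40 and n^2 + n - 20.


Factor each:
  n^2 + 6n - 40 = (n - 4)(n + 10)
  n^2 + n - 20 = (n - 4)(n + 5)
Common monic factor: n - 4


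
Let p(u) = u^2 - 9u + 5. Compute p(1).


Using direct substitution:
  1 * (1)^2 = 1
  -9 * (1)^1 = -9
  constant: 5
Sum = 1 - 9 + 5 = -3


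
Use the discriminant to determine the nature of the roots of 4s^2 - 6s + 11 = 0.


D = b^2 - 4ac = (-6)^2 - 4(4)(11) = 36 - 176 = -140
Since D < 0: two complex conjugate roots (no real roots)


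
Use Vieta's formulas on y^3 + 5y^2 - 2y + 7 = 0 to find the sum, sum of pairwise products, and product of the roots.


Monic cubic y^3+by^2+cy+d=0: sum=-b, pairwise sum=c, product=-d.
b=5, c=-2, d=7
r1+r2+r3 = -5
r1r2+r1r3+r2r3 = -2
r1r2r3 = -7


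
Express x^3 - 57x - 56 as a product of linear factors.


Try integer roots (divisors of -56). x=-1: p(-1)=0.
Divide out (x + 1): quotient is x^2 - x - 56.
Factor the quadratic: (x - 8)(x + 7)
Result: (x + 1)(x - 8)(x + 7)


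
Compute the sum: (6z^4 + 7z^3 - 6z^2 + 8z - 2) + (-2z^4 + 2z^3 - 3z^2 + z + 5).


Align terms by degree and add:
  6z^4 + 7z^3 - 6z^2 + 8z - 2
  -2z^4 + 2z^3 - 3z^2 + z + 5
= 4z^4 + 9z^3 - 9z^2 + 9z + 3


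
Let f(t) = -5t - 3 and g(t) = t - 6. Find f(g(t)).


Substitute g(t) into f:
f(g(t)) = -5*(t - 6) + (-3)
Expand and combine: -5t + 27


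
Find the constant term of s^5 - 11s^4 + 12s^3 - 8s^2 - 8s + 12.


Read off the constant term: 12


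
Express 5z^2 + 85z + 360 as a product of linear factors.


Roots satisfy r1 + r2 = -b/a = -17 and r1*r2 = c/a = 72.
So r1 = -8, r2 = -9.
5z^2 + 85z + 360 = 5(z - r1)(z - r2) = 5(z + 8)(z + 9)


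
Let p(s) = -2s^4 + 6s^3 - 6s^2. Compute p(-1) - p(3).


p(-1) = -14
p(3) = -54
p(-1) - p(3) = -14 + 54 = 40


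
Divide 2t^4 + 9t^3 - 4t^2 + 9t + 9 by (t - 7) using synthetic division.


Synthetic division with c = 7. Coefficients: 2, 9, -4, 9, 9
Bring down 2.
  2 * 7 = 14; 14 + 9 = 23
  23 * 7 = 161; 161 - 4 = 157
  157 * 7 = 1099; 1099 + 9 = 1108
  1108 * 7 = 7756; 7756 + 9 = 7765
Quotient: 2t^3 + 23t^2 + 157t + 1108, Remainder: 7765


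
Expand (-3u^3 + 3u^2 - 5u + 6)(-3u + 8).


Distribute each term of the first polynomial:
  (-3u^3)(-3u + 8) = 9u^4 - 24u^3
  (3u^2)(-3u + 8) = -9u^3 + 24u^2
  (-5u)(-3u + 8) = 15u^2 - 40u
  (6)(-3u + 8) = -18u + 48
Sum: 9u^4 - 33u^3 + 39u^2 - 58u + 48


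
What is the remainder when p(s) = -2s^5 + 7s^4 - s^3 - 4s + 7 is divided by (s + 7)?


By the Remainder Theorem, the remainder equals p(-7):
  -2*(-7)^5 = 33614
  7*(-7)^4 = 16807
  -1*(-7)^3 = 343
  0*(-7)^2 = 0
  -4*(-7)^1 = 28
  constant: 7
Sum: 33614 + 16807 + 343 + 0 + 28 + 7 = 50799
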